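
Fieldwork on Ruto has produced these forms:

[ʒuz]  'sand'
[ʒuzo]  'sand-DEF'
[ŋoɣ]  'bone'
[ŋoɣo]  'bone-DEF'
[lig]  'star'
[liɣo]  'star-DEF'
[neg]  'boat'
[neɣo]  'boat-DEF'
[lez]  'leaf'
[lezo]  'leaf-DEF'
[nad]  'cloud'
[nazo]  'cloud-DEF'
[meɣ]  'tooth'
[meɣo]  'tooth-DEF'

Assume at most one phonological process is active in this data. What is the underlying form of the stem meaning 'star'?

/lig/

The root 'star' surfaces as [lig] and [liɣo], with a stem-final [g] ~ [ɣ] alternation.
Compare 'bone', with invariant [ɣ] in [ŋoɣ] and [ŋoɣo]: an analysis with underlying /ɣ/ and a rule producing [g] in isolation would wrongly predict alternation here too.
The alternation reflects intervocalic spirantization: voiced stops become fricatives between vowels. /g/ is underlying.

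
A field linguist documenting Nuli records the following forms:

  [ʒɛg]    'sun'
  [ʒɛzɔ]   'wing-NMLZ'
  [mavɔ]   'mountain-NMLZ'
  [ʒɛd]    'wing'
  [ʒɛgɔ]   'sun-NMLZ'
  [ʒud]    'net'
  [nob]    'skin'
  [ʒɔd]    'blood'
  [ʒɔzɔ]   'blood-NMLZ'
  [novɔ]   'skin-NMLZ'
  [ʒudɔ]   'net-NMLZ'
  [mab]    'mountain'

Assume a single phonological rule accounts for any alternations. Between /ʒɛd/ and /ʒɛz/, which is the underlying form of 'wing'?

/ʒɛz/

The stem for 'wing' ends in [d] in [ʒɛd] but [z] in [ʒɛzɔ].
Compare 'net', with invariant [d] in [ʒud] and [ʒudɔ]: an analysis with underlying /d/ and a rule producing [z] before the NMLZ suffix would wrongly predict alternation here too.
So /z/ is underlying, and a rule of word-final hardening — voiced fricatives become stops word-finally — gives [d].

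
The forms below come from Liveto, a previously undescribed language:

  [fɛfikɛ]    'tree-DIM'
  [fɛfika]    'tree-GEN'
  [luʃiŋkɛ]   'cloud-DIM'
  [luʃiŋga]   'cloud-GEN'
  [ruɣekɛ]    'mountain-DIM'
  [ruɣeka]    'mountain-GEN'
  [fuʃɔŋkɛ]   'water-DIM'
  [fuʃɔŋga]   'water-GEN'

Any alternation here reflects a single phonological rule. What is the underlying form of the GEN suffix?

/-ga/

The GEN suffix surfaces as [-ga] and [-ka], depending on the final segment of the stem.
The DIM suffix, which begins with [k], is invariant after every stem; so [k] is not altered by any rule here.
The GEN suffix is therefore /-ga/ underlyingly, with post-vocalic devoicing: voiced stops become voiceless after a vowel.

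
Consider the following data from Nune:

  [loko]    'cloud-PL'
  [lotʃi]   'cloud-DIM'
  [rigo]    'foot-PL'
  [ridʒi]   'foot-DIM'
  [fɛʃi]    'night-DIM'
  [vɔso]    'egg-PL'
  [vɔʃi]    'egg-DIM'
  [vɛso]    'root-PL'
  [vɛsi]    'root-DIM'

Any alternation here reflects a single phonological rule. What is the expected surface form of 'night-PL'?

[fɛso]

The root 'egg' surfaces as [vɔso] and [vɔʃi], with a stem-final [s] ~ [ʃ] alternation.
But 'root' keeps [s] in both environments ([vɛso], [vɛsi]), so there is no rule changing /s/ to [ʃ] before the DIM suffix.
Therefore /ʃ/ is basic and [s] is derived by depalatalization (palato-alveolar /tʃ/, /dʒ/ and /ʃ/ become [k], [g] and [s] when no front vowel follows).
The one attested form of 'night', [fɛʃi], shows underlying /fɛʃ/. Applying the same rule when no front vowel follows gives [fɛso].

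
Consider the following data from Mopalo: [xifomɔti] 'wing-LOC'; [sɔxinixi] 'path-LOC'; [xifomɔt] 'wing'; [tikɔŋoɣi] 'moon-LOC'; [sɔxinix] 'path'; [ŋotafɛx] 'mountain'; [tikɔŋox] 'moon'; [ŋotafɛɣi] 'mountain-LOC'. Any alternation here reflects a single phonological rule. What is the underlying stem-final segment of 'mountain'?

/ɣ/

The root 'mountain' surfaces as [ŋotafɛɣi] and [ŋotafɛx], with a stem-final [ɣ] ~ [x] alternation.
Compare 'path', with invariant [x] in [sɔxinixi] and [sɔxinix]: an analysis with underlying /x/ and a rule producing [ɣ] before the LOC suffix would wrongly predict alternation here too.
Therefore /ɣ/ is basic and [x] is derived by word-final obstruent devoicing (voiced obstruents become voiceless word-finally).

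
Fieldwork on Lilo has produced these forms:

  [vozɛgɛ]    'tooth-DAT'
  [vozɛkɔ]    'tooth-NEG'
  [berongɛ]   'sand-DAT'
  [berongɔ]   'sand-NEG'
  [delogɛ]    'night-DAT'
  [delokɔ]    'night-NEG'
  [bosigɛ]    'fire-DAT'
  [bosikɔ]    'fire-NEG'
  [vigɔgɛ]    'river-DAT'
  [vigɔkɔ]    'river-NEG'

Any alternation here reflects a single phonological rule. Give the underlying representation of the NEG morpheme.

/-kɔ/

The NEG suffix surfaces as [-gɔ] and [-kɔ], depending on the final segment of the stem.
By contrast the DAT suffix keeps its initial [g] throughout — that segment must be underlying.
The NEG suffix is therefore /-kɔ/ underlyingly, with post-nasal voicing: voiceless stops become voiced after a nasal.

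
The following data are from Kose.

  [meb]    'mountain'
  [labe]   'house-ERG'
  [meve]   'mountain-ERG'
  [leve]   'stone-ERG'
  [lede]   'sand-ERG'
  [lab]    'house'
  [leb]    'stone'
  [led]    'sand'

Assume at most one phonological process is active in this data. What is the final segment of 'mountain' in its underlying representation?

/v/

In [meb] and [meve] the final segment of 'mountain' alternates: [b] ~ [v].
Compare 'house', with invariant [b] in [lab] and [labe]: an analysis with underlying /b/ and a rule producing [v] before the ERG suffix would wrongly predict alternation here too.
Therefore /v/ is basic and [b] is derived by word-final hardening (voiced fricatives become stops word-finally).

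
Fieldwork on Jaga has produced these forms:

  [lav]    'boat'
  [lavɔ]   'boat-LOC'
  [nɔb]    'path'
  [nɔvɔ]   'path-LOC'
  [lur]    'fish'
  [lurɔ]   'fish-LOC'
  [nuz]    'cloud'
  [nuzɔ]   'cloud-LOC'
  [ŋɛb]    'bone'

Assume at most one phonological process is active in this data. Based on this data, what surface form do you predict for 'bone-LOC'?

The root 'path' surfaces as [nɔb] and [nɔvɔ], with a stem-final [b] ~ [v] alternation.
The stem 'boat' ([lav], [lavɔ]) shows [v] unchanged in both environments, so [v] cannot be basic with [b] derived in isolation.
So /b/ is underlying, and a rule of intervocalic spirantization — voiced stops become fricatives between vowels — gives [v].
The one attested form of 'bone', [ŋɛb], shows underlying /ŋɛb/. Applying the same rule between vowels gives [ŋɛvɔ].

[ŋɛvɔ]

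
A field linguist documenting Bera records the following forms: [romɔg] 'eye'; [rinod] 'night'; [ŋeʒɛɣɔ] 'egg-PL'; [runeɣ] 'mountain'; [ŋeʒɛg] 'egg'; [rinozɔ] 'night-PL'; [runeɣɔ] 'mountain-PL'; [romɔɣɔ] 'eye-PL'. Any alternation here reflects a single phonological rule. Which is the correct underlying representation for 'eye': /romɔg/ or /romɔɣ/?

/romɔg/

The root 'eye' surfaces as [romɔg] and [romɔɣɔ], with a stem-final [g] ~ [ɣ] alternation.
But 'mountain' keeps [ɣ] in both environments ([runeɣ], [runeɣɔ]), so there is no rule changing /ɣ/ to [g] in isolation.
The alternation reflects intervocalic spirantization: voiced stops become fricatives between vowels. /g/ is underlying.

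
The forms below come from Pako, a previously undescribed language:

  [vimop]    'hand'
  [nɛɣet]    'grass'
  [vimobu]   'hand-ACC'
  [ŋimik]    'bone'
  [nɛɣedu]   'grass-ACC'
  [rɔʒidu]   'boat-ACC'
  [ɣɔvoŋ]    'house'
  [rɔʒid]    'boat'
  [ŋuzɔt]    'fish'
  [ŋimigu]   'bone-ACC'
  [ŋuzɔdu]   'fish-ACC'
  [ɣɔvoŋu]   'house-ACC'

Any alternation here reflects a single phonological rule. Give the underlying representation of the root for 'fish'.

/ŋuzɔt/

'fish' shows [d] ~ [t] at the end of the stem ([ŋuzɔdu] vs [ŋuzɔt]).
Compare 'boat', with invariant [d] in [rɔʒidu] and [rɔʒid]: an analysis with underlying /d/ and a rule producing [t] in isolation would wrongly predict alternation here too.
Therefore /t/ is basic and [d] is derived by intervocalic voicing (voiceless stops become voiced between vowels).
So 'fish' = /ŋuzɔt/.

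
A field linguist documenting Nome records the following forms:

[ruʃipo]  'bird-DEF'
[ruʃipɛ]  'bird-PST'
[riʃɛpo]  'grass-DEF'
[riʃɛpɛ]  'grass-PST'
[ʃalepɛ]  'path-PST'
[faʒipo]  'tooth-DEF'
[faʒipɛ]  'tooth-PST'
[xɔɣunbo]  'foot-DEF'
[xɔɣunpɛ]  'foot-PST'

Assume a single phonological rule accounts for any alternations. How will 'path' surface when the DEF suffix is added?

The DEF morpheme has two allomorphs, [-bo] and [-po].
The PST suffix, which begins with [p], is invariant after every stem; so [p] is not altered by any rule here.
So the underlying form is /-bo/, and voiced stops become voiceless after a vowel.
After 'path', which ends in a vowel, the suffix surfaces as [-po], giving [ʃalepo].

[ʃalepo]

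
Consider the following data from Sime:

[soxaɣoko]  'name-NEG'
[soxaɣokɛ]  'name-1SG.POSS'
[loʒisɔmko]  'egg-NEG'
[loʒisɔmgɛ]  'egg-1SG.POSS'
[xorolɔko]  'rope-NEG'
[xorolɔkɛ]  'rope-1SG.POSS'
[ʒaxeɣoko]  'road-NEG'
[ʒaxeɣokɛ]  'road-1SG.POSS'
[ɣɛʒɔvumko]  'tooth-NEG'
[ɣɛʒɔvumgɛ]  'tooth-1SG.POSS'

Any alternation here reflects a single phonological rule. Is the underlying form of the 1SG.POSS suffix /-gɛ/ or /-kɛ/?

/-gɛ/

The 1SG.POSS suffix surfaces as [-gɛ] and [-kɛ], depending on the final segment of the stem.
By contrast the NEG suffix keeps its initial [k] throughout — that segment must be underlying.
So the underlying form is /-gɛ/, and voiced stops become voiceless after a vowel.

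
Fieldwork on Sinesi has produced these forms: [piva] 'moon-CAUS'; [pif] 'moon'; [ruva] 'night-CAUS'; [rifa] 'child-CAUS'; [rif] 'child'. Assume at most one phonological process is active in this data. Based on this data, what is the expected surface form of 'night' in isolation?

[ruf]

The root 'moon' surfaces as [piva] and [pif], with a stem-final [v] ~ [f] alternation.
Compare 'child', with invariant [f] in [rifa] and [rif]: an analysis with underlying /f/ and a rule producing [v] before the CAUS suffix would wrongly predict alternation here too.
The alternation reflects word-final obstruent devoicing: voiced obstruents become voiceless word-finally. /v/ is underlying.
From [ruva] the stem 'night' is /ruv/; word-finally this yields [ruf].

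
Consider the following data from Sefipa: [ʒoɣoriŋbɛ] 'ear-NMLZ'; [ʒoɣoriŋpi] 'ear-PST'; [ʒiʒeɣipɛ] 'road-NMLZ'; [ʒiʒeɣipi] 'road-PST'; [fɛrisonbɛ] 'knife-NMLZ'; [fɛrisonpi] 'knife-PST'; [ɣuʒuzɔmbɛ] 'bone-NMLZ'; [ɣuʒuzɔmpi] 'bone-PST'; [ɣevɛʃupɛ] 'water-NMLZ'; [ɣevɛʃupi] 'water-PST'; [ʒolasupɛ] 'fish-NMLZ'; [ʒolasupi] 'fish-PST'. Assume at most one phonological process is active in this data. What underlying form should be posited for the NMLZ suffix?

/-bɛ/

The NMLZ morpheme has two allomorphs, [-bɛ] and [-pɛ].
The PST suffix, which begins with [p], is invariant after every stem; so [p] is not altered by any rule here.
So the underlying form is /-bɛ/, and voiced stops become voiceless after a vowel.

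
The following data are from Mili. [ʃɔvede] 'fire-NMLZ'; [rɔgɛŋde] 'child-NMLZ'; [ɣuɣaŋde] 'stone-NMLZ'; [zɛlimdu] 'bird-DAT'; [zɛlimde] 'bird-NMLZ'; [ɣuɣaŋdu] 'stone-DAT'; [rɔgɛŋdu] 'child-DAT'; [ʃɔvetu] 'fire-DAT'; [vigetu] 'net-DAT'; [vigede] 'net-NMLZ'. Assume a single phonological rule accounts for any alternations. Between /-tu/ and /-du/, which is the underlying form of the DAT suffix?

The DAT morpheme has two allomorphs, [-du] and [-tu].
By contrast the NMLZ suffix keeps its initial [d] throughout — that segment must be underlying.
The DAT suffix is therefore /-tu/ underlyingly, with post-nasal voicing: voiceless stops become voiced after a nasal.

/-tu/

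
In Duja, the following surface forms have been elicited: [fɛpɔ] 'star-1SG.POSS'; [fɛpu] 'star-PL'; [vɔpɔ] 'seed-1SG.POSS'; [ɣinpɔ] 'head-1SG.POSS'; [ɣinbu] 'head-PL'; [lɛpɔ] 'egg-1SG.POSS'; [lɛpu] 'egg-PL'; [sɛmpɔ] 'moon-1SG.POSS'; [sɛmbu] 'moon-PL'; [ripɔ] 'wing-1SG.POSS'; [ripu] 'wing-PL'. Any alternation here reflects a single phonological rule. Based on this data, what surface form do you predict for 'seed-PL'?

The PL suffix surfaces as [-bu] and [-pu], depending on the final segment of the stem.
By contrast the 1SG.POSS suffix keeps its initial [p] throughout — that segment must be underlying.
So the underlying form is /-bu/, and voiced stops become voiceless after a vowel.
After 'seed', which ends in a vowel, the suffix surfaces as [-pu], giving [vɔpu].

[vɔpu]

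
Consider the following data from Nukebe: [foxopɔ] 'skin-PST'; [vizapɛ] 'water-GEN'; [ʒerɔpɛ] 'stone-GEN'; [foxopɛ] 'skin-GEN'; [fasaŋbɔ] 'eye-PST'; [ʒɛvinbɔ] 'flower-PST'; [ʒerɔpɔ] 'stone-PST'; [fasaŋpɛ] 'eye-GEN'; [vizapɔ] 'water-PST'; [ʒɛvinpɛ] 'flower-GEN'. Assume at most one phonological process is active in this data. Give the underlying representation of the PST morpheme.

/-bɔ/

The PST suffix surfaces as [-bɔ] and [-pɔ], depending on the final segment of the stem.
By contrast the GEN suffix keeps its initial [p] throughout — that segment must be underlying.
So the underlying form is /-bɔ/, and voiced stops become voiceless after a vowel.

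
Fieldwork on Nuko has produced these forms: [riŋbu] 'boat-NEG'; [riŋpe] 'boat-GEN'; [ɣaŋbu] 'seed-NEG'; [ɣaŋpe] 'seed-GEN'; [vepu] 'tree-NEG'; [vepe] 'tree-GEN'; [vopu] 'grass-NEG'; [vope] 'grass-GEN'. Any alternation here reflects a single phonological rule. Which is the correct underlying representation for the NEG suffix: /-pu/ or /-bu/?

The NEG morpheme has two allomorphs, [-bu] and [-pu].
By contrast the GEN suffix keeps its initial [p] throughout — that segment must be underlying.
So the underlying form is /-bu/, and voiced stops become voiceless after a vowel.

/-bu/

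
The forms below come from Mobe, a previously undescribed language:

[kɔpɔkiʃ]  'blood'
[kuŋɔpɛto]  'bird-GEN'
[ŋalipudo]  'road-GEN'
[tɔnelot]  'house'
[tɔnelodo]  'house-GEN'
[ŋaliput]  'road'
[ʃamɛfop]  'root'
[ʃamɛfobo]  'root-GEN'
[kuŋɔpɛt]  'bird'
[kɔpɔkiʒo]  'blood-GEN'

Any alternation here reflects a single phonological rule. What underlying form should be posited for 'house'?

The root 'house' surfaces as [tɔnelot] and [tɔnelodo], with a stem-final [t] ~ [d] alternation.
Compare 'bird', with invariant [t] in [kuŋɔpɛt] and [kuŋɔpɛto]: an analysis with underlying /t/ and a rule producing [d] before the GEN suffix would wrongly predict alternation here too.
The underlying segment must be /d/; voiced obstruents become voiceless word-finally, yielding [t] there.
The underlying form of 'house' is therefore /tɔnelod/.

/tɔnelod/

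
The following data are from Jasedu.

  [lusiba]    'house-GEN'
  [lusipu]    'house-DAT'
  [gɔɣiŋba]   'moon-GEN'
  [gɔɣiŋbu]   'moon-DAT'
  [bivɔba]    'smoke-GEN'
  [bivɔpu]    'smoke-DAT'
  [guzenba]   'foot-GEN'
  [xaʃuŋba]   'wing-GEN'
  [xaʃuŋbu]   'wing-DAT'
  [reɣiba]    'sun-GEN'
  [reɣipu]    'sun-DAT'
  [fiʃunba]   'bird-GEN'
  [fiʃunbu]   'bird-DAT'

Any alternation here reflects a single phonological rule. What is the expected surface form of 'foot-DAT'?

The DAT morpheme has two allomorphs, [-bu] and [-pu].
By contrast the GEN suffix keeps its initial [b] throughout — that segment must be underlying.
So the underlying form is /-pu/, and voiceless stops become voiced after a nasal.
After 'foot', which ends in a nasal, the suffix surfaces as [-bu], giving [guzenbu].

[guzenbu]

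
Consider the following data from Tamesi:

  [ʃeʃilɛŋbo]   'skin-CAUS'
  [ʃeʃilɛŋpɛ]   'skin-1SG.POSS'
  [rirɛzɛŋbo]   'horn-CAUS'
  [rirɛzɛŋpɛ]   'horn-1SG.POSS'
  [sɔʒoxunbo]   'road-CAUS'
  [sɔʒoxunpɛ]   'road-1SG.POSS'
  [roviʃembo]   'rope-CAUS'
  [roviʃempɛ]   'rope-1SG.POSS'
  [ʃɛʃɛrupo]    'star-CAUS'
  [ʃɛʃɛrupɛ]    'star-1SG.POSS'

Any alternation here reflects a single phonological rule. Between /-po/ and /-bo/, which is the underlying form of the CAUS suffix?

The CAUS suffix surfaces as [-bo] and [-po], depending on the final segment of the stem.
The 1SG.POSS suffix, which begins with [p], is invariant after every stem; so [p] is not altered by any rule here.
The CAUS suffix is therefore /-bo/ underlyingly, with post-vocalic devoicing: voiced stops become voiceless after a vowel.

/-bo/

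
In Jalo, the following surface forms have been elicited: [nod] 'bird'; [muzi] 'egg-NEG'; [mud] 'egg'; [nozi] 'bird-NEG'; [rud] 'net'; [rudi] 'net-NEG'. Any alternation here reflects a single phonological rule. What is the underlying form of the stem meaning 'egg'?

/muz/

The stem for 'egg' ends in [z] in [muzi] but [d] in [mud].
But 'net' keeps [d] in both environments ([rudi], [rud]), so there is no rule changing /d/ to [z] before the NEG suffix.
So /z/ is underlying, and a rule of word-final hardening — voiced fricatives become stops word-finally — gives [d].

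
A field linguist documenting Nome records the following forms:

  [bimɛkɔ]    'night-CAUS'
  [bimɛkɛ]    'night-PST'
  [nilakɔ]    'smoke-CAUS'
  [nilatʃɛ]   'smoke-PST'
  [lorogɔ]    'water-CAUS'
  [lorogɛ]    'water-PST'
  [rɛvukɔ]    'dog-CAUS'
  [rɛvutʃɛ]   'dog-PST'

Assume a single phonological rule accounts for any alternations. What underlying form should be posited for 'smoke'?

In [nilakɔ] and [nilatʃɛ] the final segment of 'smoke' alternates: [k] ~ [tʃ].
If /k/ were underlying and a rule turned it into [tʃ] before the PST suffix, 'night' would also alternate; but it has [k] in both [bimɛkɔ] and [bimɛkɛ].
So /tʃ/ is underlying, and a rule of depalatalization — palato-alveolar /tʃ/ becomes [k] when no front vowel follows — gives [k].

/nilatʃ/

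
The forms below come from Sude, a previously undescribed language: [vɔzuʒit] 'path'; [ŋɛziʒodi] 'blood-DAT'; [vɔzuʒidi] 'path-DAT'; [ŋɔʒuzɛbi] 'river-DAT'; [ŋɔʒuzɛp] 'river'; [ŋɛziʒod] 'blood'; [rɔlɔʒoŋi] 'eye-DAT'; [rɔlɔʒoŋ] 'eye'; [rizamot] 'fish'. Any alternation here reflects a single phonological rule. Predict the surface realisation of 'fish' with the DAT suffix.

The stem for 'path' ends in [t] in [vɔzuʒit] but [d] in [vɔzuʒidi].
But 'blood' keeps [d] in both environments ([ŋɛziʒod], [ŋɛziʒodi]), so there is no rule changing /d/ to [t] in isolation.
The underlying segment must be /t/; voiceless stops become voiced between vowels, yielding [d] there.
From [rizamot] the stem 'fish' is /rizamot/; between vowels this yields [rizamodi].

[rizamodi]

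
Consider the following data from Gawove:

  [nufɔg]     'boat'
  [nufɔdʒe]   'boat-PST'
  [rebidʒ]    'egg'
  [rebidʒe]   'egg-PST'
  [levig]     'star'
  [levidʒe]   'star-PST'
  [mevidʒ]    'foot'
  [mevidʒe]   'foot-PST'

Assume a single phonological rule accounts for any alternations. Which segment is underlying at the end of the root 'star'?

/g/

'star' shows [g] ~ [dʒ] at the end of the stem ([levig] vs [levidʒe]).
If /dʒ/ were underlying and a rule turned it into [g] in isolation, 'egg' would also alternate; but it has [dʒ] in both [rebidʒ] and [rebidʒe].
So /g/ is underlying, and a rule of palatalization before a front vowel — /g/ becomes palato-alveolar [dʒ] before a front vowel — gives [dʒ].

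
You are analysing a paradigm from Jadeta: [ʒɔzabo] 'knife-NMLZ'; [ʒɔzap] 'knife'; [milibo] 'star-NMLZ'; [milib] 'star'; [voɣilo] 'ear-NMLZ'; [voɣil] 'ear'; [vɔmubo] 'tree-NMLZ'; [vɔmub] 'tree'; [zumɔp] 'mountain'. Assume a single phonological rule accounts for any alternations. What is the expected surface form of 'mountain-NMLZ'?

The root 'knife' surfaces as [ʒɔzabo] and [ʒɔzap], with a stem-final [b] ~ [p] alternation.
But 'star' keeps [b] in both environments ([milibo], [milib]), so there is no rule changing /b/ to [p] in isolation.
So /p/ is underlying, and a rule of intervocalic voicing — voiceless stops become voiced between vowels — gives [b].
From [zumɔp] the stem 'mountain' is /zumɔp/; between vowels this yields [zumɔbo].

[zumɔbo]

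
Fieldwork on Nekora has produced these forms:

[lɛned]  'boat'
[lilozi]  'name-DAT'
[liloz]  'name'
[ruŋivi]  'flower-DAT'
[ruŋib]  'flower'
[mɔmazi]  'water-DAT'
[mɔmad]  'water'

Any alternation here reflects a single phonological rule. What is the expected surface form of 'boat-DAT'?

[lɛnezi]

The stem for 'water' ends in [z] in [mɔmazi] but [d] in [mɔmad].
If /z/ were underlying and a rule turned it into [d] in isolation, 'name' would also alternate; but it has [z] in both [lilozi] and [liloz].
The alternation reflects intervocalic spirantization: voiced stops become fricatives between vowels. /d/ is underlying.
The one attested form of 'boat', [lɛned], shows underlying /lɛned/. Applying the same rule between vowels gives [lɛnezi].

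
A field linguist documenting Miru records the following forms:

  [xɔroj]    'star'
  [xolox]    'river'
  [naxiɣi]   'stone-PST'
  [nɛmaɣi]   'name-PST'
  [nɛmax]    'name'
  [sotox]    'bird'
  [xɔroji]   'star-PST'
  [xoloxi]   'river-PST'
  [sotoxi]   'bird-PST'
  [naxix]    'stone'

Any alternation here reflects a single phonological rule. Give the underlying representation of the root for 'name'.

The root 'name' surfaces as [nɛmax] and [nɛmaɣi], with a stem-final [x] ~ [ɣ] alternation.
But 'bird' keeps [x] in both environments ([sotox], [sotoxi]), so there is no rule changing /x/ to [ɣ] before the PST suffix.
The underlying segment must be /ɣ/; voiced obstruents become voiceless word-finally, yielding [x] there.

/nɛmaɣ/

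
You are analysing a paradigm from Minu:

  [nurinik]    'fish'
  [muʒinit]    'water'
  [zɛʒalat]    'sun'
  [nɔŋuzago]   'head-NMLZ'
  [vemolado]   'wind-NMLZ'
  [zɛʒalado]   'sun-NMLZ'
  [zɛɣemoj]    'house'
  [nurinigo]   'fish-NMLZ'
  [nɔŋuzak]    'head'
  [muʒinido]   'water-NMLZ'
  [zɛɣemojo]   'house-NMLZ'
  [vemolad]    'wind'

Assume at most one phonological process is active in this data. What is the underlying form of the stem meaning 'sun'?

The root 'sun' surfaces as [zɛʒalat] and [zɛʒalado], with a stem-final [t] ~ [d] alternation.
If /d/ were underlying and a rule turned it into [t] in isolation, 'wind' would also alternate; but it has [d] in both [vemolad] and [vemolado].
The alternation reflects intervocalic voicing: voiceless stops become voiced between vowels. /t/ is underlying.
So 'sun' = /zɛʒalat/.

/zɛʒalat/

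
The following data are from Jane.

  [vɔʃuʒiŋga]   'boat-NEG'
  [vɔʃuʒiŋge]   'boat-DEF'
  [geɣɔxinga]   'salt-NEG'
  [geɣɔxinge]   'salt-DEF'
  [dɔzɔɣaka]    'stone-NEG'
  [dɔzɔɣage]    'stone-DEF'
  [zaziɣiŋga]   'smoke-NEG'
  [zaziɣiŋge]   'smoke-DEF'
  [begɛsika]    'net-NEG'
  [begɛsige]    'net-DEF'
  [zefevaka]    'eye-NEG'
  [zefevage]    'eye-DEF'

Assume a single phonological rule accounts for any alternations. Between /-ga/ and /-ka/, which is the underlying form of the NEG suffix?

The NEG morpheme has two allomorphs, [-ga] and [-ka].
The DEF suffix, which begins with [g], is invariant after every stem; so [g] is not altered by any rule here.
The NEG suffix is therefore /-ka/ underlyingly, with post-nasal voicing: voiceless stops become voiced after a nasal.

/-ka/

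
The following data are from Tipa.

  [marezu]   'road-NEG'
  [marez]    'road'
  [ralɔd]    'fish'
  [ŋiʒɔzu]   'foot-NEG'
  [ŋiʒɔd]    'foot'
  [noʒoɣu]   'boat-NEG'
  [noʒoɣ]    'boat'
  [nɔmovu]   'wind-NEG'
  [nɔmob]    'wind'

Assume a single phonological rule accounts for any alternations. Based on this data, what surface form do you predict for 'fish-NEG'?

[ralɔzu]

The root 'foot' surfaces as [ŋiʒɔzu] and [ŋiʒɔd], with a stem-final [z] ~ [d] alternation.
But 'road' keeps [z] in both environments ([marezu], [marez]), so there is no rule changing /z/ to [d] in isolation.
The alternation reflects intervocalic spirantization: voiced stops become fricatives between vowels. /d/ is underlying.
The one attested form of 'fish', [ralɔd], shows underlying /ralɔd/. Applying the same rule between vowels gives [ralɔzu].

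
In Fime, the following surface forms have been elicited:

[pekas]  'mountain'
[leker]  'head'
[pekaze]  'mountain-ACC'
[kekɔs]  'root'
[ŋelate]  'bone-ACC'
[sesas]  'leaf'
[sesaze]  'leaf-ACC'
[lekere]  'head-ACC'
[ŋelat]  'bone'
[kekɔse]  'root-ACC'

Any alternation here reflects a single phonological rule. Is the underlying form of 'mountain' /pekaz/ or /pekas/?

/pekaz/

The stem for 'mountain' ends in [z] in [pekaze] but [s] in [pekas].
If /s/ were underlying and a rule turned it into [z] before the ACC suffix, 'root' would also alternate; but it has [s] in both [kekɔse] and [kekɔs].
So /z/ is underlying, and a rule of word-final obstruent devoicing — voiced obstruents become voiceless word-finally — gives [s].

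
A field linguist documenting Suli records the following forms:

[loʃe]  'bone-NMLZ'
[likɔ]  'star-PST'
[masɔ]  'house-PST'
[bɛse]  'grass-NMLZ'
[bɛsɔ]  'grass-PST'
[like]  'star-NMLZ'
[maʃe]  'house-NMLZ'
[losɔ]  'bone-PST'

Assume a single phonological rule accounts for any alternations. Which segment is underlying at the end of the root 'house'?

In [maʃe] and [masɔ] the final segment of 'house' alternates: [ʃ] ~ [s].
The stem 'grass' ([bɛse], [bɛsɔ]) shows [s] unchanged in both environments, so [s] cannot be basic with [ʃ] derived before the NMLZ suffix.
Therefore /ʃ/ is basic and [s] is derived by depalatalization (palato-alveolar /ʃ/ becomes [s] when no front vowel follows).

/ʃ/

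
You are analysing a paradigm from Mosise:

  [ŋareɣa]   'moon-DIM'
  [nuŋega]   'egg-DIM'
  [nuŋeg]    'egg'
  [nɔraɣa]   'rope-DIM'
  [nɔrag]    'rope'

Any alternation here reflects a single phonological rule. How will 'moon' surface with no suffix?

The stem for 'rope' ends in [ɣ] in [nɔraɣa] but [g] in [nɔrag].
Compare 'egg', with invariant [g] in [nuŋega] and [nuŋeg]: an analysis with underlying /g/ and a rule producing [ɣ] before the DIM suffix would wrongly predict alternation here too.
The alternation reflects word-final hardening: voiced fricatives become stops word-finally. /ɣ/ is underlying.
The one attested form of 'moon', [ŋareɣa], shows underlying /ŋareɣ/. Applying the same rule word-finally gives [ŋareg].

[ŋareg]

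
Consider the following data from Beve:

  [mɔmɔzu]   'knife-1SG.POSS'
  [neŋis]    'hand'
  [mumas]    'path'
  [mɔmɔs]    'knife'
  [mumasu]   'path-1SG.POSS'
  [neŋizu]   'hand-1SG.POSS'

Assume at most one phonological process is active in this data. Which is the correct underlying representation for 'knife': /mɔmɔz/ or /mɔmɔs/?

In [mɔmɔs] and [mɔmɔzu] the final segment of 'knife' alternates: [s] ~ [z].
Compare 'path', with invariant [s] in [mumas] and [mumasu]: an analysis with underlying /s/ and a rule producing [z] before the 1SG.POSS suffix would wrongly predict alternation here too.
The alternation reflects word-final obstruent devoicing: voiced obstruents become voiceless word-finally. /z/ is underlying.

/mɔmɔz/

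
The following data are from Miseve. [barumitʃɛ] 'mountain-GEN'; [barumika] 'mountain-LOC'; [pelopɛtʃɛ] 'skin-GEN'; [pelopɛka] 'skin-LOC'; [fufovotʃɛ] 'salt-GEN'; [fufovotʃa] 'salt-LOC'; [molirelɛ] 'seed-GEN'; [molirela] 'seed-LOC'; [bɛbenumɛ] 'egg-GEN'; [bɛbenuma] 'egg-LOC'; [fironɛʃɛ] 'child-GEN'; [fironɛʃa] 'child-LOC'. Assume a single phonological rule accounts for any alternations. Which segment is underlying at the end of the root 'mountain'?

/k/

The root 'mountain' surfaces as [barumitʃɛ] and [barumika], with a stem-final [tʃ] ~ [k] alternation.
The stem 'salt' ([fufovotʃɛ], [fufovotʃa]) shows [tʃ] unchanged in both environments, so [tʃ] cannot be basic with [k] derived before the LOC suffix.
So /k/ is underlying, and a rule of palatalization before a front vowel — /k/ becomes palato-alveolar [tʃ] before a front vowel — gives [tʃ].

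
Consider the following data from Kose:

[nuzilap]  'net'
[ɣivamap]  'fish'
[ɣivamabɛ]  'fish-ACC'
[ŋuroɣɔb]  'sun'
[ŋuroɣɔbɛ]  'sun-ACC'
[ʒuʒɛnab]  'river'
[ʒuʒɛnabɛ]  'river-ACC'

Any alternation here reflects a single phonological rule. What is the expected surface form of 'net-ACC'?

The root 'fish' surfaces as [ɣivamap] and [ɣivamabɛ], with a stem-final [p] ~ [b] alternation.
Compare 'sun', with invariant [b] in [ŋuroɣɔb] and [ŋuroɣɔbɛ]: an analysis with underlying /b/ and a rule producing [p] in isolation would wrongly predict alternation here too.
So /p/ is underlying, and a rule of intervocalic voicing — voiceless stops become voiced between vowels — gives [b].
The one attested form of 'net', [nuzilap], shows underlying /nuzilap/. Applying the same rule between vowels gives [nuzilabɛ].

[nuzilabɛ]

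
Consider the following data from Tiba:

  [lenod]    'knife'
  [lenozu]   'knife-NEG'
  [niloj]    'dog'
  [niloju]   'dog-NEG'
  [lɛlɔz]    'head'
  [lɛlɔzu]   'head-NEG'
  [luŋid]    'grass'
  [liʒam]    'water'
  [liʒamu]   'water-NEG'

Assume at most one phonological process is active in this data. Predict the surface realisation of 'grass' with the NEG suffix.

'knife' shows [d] ~ [z] at the end of the stem ([lenod] vs [lenozu]).
Compare 'head', with invariant [z] in [lɛlɔz] and [lɛlɔzu]: an analysis with underlying /z/ and a rule producing [d] in isolation would wrongly predict alternation here too.
Therefore /d/ is basic and [z] is derived by intervocalic spirantization (voiced stops become fricatives between vowels).
From [luŋid] the stem 'grass' is /luŋid/; between vowels this yields [luŋizu].

[luŋizu]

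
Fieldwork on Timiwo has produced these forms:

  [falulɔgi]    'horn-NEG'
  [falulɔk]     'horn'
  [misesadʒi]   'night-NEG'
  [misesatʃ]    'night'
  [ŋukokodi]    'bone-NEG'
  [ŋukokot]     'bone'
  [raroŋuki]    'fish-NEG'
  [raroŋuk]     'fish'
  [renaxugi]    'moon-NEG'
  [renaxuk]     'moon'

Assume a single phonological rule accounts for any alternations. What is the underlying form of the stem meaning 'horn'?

'horn' shows [g] ~ [k] at the end of the stem ([falulɔgi] vs [falulɔk]).
The stem 'fish' ([raroŋuki], [raroŋuk]) shows [k] unchanged in both environments, so [k] cannot be basic with [g] derived before the NEG suffix.
The alternation reflects word-final obstruent devoicing: voiced obstruents become voiceless word-finally. /g/ is underlying.

/falulɔg/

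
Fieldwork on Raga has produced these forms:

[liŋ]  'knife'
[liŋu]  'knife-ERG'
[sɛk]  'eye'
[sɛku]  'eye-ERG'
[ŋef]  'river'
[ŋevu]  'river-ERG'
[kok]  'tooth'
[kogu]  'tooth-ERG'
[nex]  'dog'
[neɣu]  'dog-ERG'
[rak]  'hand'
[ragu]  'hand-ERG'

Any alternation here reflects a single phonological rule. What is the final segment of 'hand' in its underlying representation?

The root 'hand' surfaces as [rak] and [ragu], with a stem-final [k] ~ [g] alternation.
If /k/ were underlying and a rule turned it into [g] before the ERG suffix, 'eye' would also alternate; but it has [k] in both [sɛk] and [sɛku].
So /g/ is underlying, and a rule of word-final obstruent devoicing — voiced obstruents become voiceless word-finally — gives [k].

/g/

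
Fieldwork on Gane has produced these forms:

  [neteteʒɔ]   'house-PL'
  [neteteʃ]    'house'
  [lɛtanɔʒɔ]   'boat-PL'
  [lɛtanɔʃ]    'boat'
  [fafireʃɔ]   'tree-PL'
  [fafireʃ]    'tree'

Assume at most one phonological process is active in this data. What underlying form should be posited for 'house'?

/neteteʒ/

The root 'house' surfaces as [neteteʒɔ] and [neteteʃ], with a stem-final [ʒ] ~ [ʃ] alternation.
The stem 'tree' ([fafireʃɔ], [fafireʃ]) shows [ʃ] unchanged in both environments, so [ʃ] cannot be basic with [ʒ] derived before the PL suffix.
The alternation reflects word-final obstruent devoicing: voiced obstruents become voiceless word-finally. /ʒ/ is underlying.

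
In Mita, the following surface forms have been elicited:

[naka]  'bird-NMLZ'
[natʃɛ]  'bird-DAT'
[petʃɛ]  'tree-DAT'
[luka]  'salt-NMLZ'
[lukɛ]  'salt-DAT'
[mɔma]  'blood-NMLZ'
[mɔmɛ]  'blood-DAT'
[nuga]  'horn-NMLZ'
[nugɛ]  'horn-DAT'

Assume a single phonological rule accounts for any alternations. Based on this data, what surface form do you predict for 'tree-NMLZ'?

[peka]

The stem for 'bird' ends in [k] in [naka] but [tʃ] in [natʃɛ].
Compare 'salt', with invariant [k] in [luka] and [lukɛ]: an analysis with underlying /k/ and a rule producing [tʃ] before the DAT suffix would wrongly predict alternation here too.
Therefore /tʃ/ is basic and [k] is derived by depalatalization (palato-alveolar /tʃ/ becomes [k] when no front vowel follows).
The one attested form of 'tree', [petʃɛ], shows underlying /petʃ/. Applying the same rule when no front vowel follows gives [peka].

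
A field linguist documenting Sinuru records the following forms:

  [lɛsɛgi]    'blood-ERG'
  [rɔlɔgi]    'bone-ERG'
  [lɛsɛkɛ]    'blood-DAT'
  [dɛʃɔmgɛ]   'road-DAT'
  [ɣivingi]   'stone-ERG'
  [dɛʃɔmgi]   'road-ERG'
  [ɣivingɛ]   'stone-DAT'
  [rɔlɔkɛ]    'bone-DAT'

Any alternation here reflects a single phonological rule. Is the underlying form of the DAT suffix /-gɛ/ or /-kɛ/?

/-kɛ/

The DAT suffix surfaces as [-gɛ] and [-kɛ], depending on the final segment of the stem.
The ERG suffix, which begins with [g], is invariant after every stem; so [g] is not altered by any rule here.
So the underlying form is /-kɛ/, and voiceless stops become voiced after a nasal.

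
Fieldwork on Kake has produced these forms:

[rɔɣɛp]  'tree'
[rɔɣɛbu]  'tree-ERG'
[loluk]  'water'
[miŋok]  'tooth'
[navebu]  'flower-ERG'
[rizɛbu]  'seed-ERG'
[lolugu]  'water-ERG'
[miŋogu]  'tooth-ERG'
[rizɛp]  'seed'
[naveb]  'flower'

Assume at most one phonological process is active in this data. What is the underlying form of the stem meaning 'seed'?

'seed' shows [b] ~ [p] at the end of the stem ([rizɛbu] vs [rizɛp]).
Compare 'flower', with invariant [b] in [navebu] and [naveb]: an analysis with underlying /b/ and a rule producing [p] in isolation would wrongly predict alternation here too.
So /p/ is underlying, and a rule of intervocalic voicing — voiceless stops become voiced between vowels — gives [b].
So 'seed' = /rizɛp/.

/rizɛp/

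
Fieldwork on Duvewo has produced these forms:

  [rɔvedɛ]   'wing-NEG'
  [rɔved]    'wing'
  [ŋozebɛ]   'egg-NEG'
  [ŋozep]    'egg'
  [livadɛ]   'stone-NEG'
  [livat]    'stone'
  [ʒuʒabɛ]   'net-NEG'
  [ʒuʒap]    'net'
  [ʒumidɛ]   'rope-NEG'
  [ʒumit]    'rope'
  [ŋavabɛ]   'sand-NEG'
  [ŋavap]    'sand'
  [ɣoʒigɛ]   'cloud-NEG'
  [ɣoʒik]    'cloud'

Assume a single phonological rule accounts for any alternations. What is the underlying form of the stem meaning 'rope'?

/ʒumit/

The stem for 'rope' ends in [d] in [ʒumidɛ] but [t] in [ʒumit].
If /d/ were underlying and a rule turned it into [t] in isolation, 'wing' would also alternate; but it has [d] in both [rɔvedɛ] and [rɔved].
Therefore /t/ is basic and [d] is derived by intervocalic voicing (voiceless stops become voiced between vowels).
Hence 'rope' is /ʒumit/ underlyingly.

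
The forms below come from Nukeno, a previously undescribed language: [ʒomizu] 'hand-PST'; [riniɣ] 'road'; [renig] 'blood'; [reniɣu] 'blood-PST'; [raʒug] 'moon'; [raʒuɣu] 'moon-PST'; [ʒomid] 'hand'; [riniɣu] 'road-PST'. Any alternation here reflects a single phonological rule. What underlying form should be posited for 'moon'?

In [raʒug] and [raʒuɣu] the final segment of 'moon' alternates: [g] ~ [ɣ].
If /ɣ/ were underlying and a rule turned it into [g] in isolation, 'road' would also alternate; but it has [ɣ] in both [riniɣ] and [riniɣu].
So /g/ is underlying, and a rule of intervocalic spirantization — voiced stops become fricatives between vowels — gives [ɣ].

/raʒug/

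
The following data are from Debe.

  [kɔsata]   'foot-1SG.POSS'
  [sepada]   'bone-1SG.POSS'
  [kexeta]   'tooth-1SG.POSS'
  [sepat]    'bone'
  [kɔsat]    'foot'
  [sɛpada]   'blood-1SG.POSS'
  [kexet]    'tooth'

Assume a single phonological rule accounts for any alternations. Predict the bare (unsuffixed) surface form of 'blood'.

[sɛpat]

The root 'bone' surfaces as [sepat] and [sepada], with a stem-final [t] ~ [d] alternation.
Compare 'foot', with invariant [t] in [kɔsat] and [kɔsata]: an analysis with underlying /t/ and a rule producing [d] before the 1SG.POSS suffix would wrongly predict alternation here too.
So /d/ is underlying, and a rule of word-final obstruent devoicing — voiced obstruents become voiceless word-finally — gives [t].
The one attested form of 'blood', [sɛpada], shows underlying /sɛpad/. Applying the same rule word-finally gives [sɛpat].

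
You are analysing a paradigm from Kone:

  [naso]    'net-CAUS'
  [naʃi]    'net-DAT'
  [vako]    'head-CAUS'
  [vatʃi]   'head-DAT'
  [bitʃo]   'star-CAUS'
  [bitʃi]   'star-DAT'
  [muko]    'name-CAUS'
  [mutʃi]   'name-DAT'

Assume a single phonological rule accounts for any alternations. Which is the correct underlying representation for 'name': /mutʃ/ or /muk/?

/muk/

The stem for 'name' ends in [k] in [muko] but [tʃ] in [mutʃi].
The stem 'star' ([bitʃo], [bitʃi]) shows [tʃ] unchanged in both environments, so [tʃ] cannot be basic with [k] derived before the CAUS suffix.
The underlying segment must be /k/; /k/ and /s/ become palato-alveolar [tʃ] and [ʃ] before a front vowel, yielding [tʃ] there.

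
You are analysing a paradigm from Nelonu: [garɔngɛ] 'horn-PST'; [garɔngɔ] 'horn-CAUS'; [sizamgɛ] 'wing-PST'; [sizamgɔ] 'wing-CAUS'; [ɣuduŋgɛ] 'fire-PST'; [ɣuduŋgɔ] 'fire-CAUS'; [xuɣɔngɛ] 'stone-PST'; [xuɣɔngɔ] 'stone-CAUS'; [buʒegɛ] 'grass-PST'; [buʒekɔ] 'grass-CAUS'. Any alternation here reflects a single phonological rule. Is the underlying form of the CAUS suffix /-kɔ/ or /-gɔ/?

The CAUS morpheme has two allomorphs, [-gɔ] and [-kɔ].
The PST suffix, which begins with [g], is invariant after every stem; so [g] is not altered by any rule here.
So the underlying form is /-kɔ/, and voiceless stops become voiced after a nasal.

/-kɔ/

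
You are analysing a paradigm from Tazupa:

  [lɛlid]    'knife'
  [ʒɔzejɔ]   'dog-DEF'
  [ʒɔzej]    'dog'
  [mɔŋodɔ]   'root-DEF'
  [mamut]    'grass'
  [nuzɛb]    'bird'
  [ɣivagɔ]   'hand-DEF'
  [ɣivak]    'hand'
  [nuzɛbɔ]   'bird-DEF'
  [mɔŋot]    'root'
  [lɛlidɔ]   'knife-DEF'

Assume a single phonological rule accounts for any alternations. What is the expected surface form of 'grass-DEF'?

The root 'root' surfaces as [mɔŋodɔ] and [mɔŋot], with a stem-final [d] ~ [t] alternation.
But 'knife' keeps [d] in both environments ([lɛlidɔ], [lɛlid]), so there is no rule changing /d/ to [t] in isolation.
The alternation reflects intervocalic voicing: voiceless stops become voiced between vowels. /t/ is underlying.
The one attested form of 'grass', [mamut], shows underlying /mamut/. Applying the same rule between vowels gives [mamudɔ].

[mamudɔ]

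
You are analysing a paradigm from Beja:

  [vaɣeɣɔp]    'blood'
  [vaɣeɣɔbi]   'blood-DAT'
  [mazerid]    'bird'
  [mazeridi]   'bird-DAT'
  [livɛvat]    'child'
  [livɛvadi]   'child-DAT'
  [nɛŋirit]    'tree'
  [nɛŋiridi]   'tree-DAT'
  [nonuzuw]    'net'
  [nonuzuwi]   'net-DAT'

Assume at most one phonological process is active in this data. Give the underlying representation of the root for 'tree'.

The stem for 'tree' ends in [t] in [nɛŋirit] but [d] in [nɛŋiridi].
Compare 'bird', with invariant [d] in [mazerid] and [mazeridi]: an analysis with underlying /d/ and a rule producing [t] in isolation would wrongly predict alternation here too.
So /t/ is underlying, and a rule of intervocalic voicing — voiceless stops become voiced between vowels — gives [d].

/nɛŋirit/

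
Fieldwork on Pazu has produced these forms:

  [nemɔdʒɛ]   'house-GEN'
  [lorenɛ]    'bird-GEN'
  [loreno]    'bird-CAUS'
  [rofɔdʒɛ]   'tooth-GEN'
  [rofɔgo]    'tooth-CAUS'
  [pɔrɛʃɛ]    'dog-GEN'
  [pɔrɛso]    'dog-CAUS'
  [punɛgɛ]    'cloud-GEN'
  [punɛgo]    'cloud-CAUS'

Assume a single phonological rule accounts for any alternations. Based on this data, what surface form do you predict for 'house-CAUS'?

The root 'tooth' surfaces as [rofɔdʒɛ] and [rofɔgo], with a stem-final [dʒ] ~ [g] alternation.
Compare 'cloud', with invariant [g] in [punɛgɛ] and [punɛgo]: an analysis with underlying /g/ and a rule producing [dʒ] before the GEN suffix would wrongly predict alternation here too.
The underlying segment must be /dʒ/; palato-alveolar /dʒ/ and /ʃ/ become [g] and [s] when no front vowel follows, yielding [g] there.
The one attested form of 'house', [nemɔdʒɛ], shows underlying /nemɔdʒ/. Applying the same rule when no front vowel follows gives [nemɔgo].

[nemɔgo]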